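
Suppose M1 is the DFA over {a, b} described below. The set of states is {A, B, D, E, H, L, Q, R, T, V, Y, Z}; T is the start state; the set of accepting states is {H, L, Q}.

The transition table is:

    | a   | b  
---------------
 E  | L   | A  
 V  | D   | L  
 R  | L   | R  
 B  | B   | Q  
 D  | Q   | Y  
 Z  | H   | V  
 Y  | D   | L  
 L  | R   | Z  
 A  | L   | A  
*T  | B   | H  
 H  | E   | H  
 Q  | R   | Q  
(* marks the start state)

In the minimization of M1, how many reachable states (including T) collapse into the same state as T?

2

Every state is reachable, so we keep all 12.
Start with accepting vs non-accepting: {H,L,Q} | {A,B,D,E,R,T,V,Y,Z}.
Split {H,L,Q} by δ(·,b) → {H,Q} and {L}.
Split {A,B,D,E,R,T,V,Y,Z} by δ(·,a) → {B,T,V,Y} and {A,E,R} and {D,Z}.
Split {B,T,V,Y} by δ(·,a) → {B,T} and {V,Y}.
No further refinement is possible. Final partition (6 blocks): {H,Q} | {B,T} | {L} | {A,E,R} | {D,Z} | {V,Y}.
State T belongs to the block {B,T}, which has 2 states.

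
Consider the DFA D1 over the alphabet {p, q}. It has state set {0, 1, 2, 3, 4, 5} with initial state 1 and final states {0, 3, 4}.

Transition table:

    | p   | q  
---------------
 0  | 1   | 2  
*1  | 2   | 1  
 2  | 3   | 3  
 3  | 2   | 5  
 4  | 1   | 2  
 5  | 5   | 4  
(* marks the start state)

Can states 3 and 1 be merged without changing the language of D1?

No

States {0} cannot be reached from the start state, so discard them.
Initial partition by acceptance: {3,4} | {1,2,5}.
Refine {1,2,5} on symbol p: members go to different blocks, giving {1,5} and {2}.
On input p, block {3,4} splits into {3} and {4}.
Refine {1,5} on symbol p: members go to different blocks, giving {1} and {5}.
The partition is now stable with 5 blocks: {3} | {1} | {2} | {4} | {5}.
3 and 1 end up in different blocks, so they are distinguishable. For instance, the string 'ε' is accepted from only 3.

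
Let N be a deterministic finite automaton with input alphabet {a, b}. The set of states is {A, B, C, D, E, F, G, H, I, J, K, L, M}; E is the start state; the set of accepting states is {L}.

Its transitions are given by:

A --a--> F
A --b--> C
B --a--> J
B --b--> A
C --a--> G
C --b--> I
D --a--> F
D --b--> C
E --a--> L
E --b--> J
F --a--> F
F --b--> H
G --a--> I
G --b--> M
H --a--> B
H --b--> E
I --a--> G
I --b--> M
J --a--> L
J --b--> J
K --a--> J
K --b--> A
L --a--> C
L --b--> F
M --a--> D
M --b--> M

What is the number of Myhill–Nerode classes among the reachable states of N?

9

States {K} cannot be reached from the start state, so discard them.
P0 = {L} | {A,B,C,D,E,F,G,H,I,J,M}.
Split {A,B,C,D,E,F,G,H,I,J,M} by δ(·,a) → {A,B,C,D,F,G,H,I,M} and {E,J}.
Refine {A,B,C,D,F,G,H,I,M} on symbol a: members go to different blocks, giving {A,C,D,F,G,H,I,M} and {B}.
Split {A,C,D,F,G,H,I,M} by δ(·,a) → {A,C,D,F,G,I,M} and {H}.
Refine {A,C,D,F,G,I,M} on symbol b: members go to different blocks, giving {A,C,D,G,I,M} and {F}.
Refine {A,C,D,G,I,M} on symbol a: members go to different blocks, giving {C,G,I,M} and {A,D}.
On input a, block {C,G,I,M} splits into {C,G,I} and {M}.
Refine {C,G,I} on symbol b: members go to different blocks, giving {G,I} and {C}.
Stable partition: {L} | {G,I} | {E,J} | {B} | {H} | {F} | {A,D} | {M} | {C} — 9 equivalence classes.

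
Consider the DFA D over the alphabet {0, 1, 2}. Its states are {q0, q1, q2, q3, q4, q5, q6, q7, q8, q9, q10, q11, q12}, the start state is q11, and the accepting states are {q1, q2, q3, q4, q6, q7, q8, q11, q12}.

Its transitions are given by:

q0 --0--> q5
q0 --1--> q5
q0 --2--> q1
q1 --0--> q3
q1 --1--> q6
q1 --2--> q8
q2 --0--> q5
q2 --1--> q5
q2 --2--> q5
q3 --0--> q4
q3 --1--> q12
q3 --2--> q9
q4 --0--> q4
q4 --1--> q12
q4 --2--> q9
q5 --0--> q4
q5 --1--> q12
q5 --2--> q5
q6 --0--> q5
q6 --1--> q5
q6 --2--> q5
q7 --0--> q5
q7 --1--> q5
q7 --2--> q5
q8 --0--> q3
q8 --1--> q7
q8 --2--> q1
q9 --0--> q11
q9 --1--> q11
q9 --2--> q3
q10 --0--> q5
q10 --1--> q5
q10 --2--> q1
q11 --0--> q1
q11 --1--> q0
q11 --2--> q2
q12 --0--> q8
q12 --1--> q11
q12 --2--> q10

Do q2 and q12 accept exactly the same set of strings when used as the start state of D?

No

All states are reachable from the start state.
Start with accepting vs non-accepting: {q1,q2,q3,q4,q6,q7,q8,q11,q12} | {q0,q5,q9,q10}.
Split {q1,q2,q3,q4,q6,q7,q8,q11,q12} by δ(·,0) → {q1,q3,q4,q8,q11,q12} and {q2,q6,q7}.
On input 1, block {q1,q3,q4,q8,q11,q12} splits into {q3,q4,q12} and {q1,q8} and {q11}.
Refine {q3,q4,q12} on symbol 0: members go to different blocks, giving {q3,q4} and {q12}.
Refine {q0,q5,q9,q10} on symbol 0: members go to different blocks, giving {q0,q10} and {q5} and {q9}.
No further refinement is possible. Final partition (8 blocks): {q3,q4} | {q0,q10} | {q2,q6,q7} | {q1,q8} | {q11} | {q12} | {q5} | {q9}.
q2 and q12 end up in different blocks, so they are distinguishable. For instance, the string '0' is accepted from only q12.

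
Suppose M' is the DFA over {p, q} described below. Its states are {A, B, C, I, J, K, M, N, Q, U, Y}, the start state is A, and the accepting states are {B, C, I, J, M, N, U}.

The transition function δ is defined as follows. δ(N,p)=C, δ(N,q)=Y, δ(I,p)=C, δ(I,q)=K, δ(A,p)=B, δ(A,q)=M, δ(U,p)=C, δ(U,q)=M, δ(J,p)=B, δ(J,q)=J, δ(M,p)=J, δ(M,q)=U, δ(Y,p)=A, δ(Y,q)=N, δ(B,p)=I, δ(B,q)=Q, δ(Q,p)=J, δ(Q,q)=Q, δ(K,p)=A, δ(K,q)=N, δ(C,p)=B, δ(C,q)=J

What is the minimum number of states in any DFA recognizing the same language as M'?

7

P0 = {B,C,I,J,M,N,U} | {A,K,Q,Y}.
Split {B,C,I,J,M,N,U} by δ(·,q) → {C,J,M,U} and {B,I,N}.
On input p, block {C,J,M,U} splits into {M,U} and {C,J}.
Split {A,K,Q,Y} by δ(·,p) → {K,Y} and {Q} and {A}.
On input p, block {B,I,N} splits into {I,N} and {B}.
Stable partition: {M,U} | {K,Y} | {I,N} | {C,J} | {Q} | {A} | {B} — 7 equivalence classes.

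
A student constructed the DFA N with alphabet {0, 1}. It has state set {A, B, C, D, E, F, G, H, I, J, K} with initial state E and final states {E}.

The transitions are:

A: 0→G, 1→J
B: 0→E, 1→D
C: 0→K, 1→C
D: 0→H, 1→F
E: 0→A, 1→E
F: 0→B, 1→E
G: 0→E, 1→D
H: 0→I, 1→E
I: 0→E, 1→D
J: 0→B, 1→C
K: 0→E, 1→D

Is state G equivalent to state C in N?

No

P0 = {E} | {A,B,C,D,F,G,H,I,J,K}.
Split {A,B,C,D,F,G,H,I,J,K} by δ(·,0) → {A,C,D,F,H,J} and {B,G,I,K}.
Refine {A,C,D,F,H,J} on symbol 0: members go to different blocks, giving {A,C,F,H,J} and {D}.
Refine {A,C,F,H,J} on symbol 1: members go to different blocks, giving {A,C,J} and {F,H}.
The partition is now stable with 5 blocks: {E} | {A,C,J} | {B,G,I,K} | {D} | {F,H}.
G and C end up in different blocks, so they are distinguishable. For instance, the string '0' is accepted from only G.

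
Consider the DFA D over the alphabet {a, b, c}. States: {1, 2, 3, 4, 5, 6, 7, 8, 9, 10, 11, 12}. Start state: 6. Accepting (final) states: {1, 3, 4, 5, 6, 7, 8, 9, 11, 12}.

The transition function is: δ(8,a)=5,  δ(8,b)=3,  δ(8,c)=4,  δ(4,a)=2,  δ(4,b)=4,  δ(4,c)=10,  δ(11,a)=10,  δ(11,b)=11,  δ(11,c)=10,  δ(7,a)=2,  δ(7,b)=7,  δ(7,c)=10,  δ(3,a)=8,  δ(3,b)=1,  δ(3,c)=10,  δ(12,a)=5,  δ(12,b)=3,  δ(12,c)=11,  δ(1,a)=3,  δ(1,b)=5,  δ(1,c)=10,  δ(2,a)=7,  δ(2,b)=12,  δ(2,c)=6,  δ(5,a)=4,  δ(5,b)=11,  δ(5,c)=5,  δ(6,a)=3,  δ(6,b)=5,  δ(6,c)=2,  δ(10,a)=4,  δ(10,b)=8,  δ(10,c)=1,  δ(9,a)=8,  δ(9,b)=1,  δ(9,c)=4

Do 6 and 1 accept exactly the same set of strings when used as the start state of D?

States {9} cannot be reached from the start state, so discard them.
P0 = {1,3,4,5,6,7,8,11,12} | {2,10}.
Refine {1,3,4,5,6,7,8,11,12} on symbol a: members go to different blocks, giving {1,3,5,6,8,12} and {4,7,11}.
Refine {1,3,5,6,8,12} on symbol a: members go to different blocks, giving {1,3,6,8,12} and {5}.
Split {1,3,6,8,12} by δ(·,a) → {1,3,6} and {8,12}.
Refine {1,3,6} on symbol a: members go to different blocks, giving {1,6} and {3}.
No further refinement is possible. Final partition (6 blocks): {1,6} | {2,10} | {4,7,11} | {5} | {8,12} | {3}.
6 and 1 lie in the same block of the stable partition, so they are equivalent — no string distinguishes them.

Yes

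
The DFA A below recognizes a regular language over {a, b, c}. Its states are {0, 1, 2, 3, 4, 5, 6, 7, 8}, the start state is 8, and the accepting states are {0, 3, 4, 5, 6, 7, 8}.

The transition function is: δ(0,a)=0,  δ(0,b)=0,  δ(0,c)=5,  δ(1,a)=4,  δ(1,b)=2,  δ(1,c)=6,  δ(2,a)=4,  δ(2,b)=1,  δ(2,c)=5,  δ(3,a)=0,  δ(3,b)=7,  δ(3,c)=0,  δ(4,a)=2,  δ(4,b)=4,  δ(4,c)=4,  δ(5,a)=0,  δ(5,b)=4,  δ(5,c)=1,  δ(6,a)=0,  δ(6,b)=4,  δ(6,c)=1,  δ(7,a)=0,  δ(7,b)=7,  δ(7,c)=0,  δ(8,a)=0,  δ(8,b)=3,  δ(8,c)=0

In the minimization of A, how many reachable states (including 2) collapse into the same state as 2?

Every state is reachable, so we keep all 9.
P0 = {0,3,4,5,6,7,8} | {1,2}.
On input a, block {0,3,4,5,6,7,8} splits into {0,3,5,6,7,8} and {4}.
Split {0,3,5,6,7,8} by δ(·,b) → {0,3,7,8} and {5,6}.
Refine {0,3,7,8} on symbol c: members go to different blocks, giving {3,7,8} and {0}.
No further refinement is possible. Final partition (5 blocks): {3,7,8} | {1,2} | {4} | {5,6} | {0}.
State 2 belongs to the block {1,2}, which has 2 states.

2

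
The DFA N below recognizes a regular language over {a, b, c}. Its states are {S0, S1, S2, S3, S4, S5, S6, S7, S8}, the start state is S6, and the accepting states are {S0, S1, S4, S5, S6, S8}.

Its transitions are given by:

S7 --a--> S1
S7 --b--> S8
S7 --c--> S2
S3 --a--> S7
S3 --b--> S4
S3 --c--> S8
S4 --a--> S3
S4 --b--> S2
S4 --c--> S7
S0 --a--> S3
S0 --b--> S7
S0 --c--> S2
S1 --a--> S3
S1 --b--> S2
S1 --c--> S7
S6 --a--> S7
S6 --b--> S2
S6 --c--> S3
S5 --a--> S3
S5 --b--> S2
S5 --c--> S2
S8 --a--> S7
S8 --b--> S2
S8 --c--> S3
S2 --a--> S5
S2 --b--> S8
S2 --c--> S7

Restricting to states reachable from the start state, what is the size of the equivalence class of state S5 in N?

First remove the unreachable states {S0}; 8 states remain.
P0 = {S1,S4,S5,S6,S8} | {S2,S3,S7}.
Split {S2,S3,S7} by δ(·,a) → {S2,S7} and {S3}.
Split {S1,S4,S5,S6,S8} by δ(·,a) → {S1,S4,S5} and {S6,S8}.
The partition is now stable with 4 blocks: {S1,S4,S5} | {S2,S7} | {S3} | {S6,S8}.
The equivalence class containing S5 is {S1,S4,S5}, of size 3.

3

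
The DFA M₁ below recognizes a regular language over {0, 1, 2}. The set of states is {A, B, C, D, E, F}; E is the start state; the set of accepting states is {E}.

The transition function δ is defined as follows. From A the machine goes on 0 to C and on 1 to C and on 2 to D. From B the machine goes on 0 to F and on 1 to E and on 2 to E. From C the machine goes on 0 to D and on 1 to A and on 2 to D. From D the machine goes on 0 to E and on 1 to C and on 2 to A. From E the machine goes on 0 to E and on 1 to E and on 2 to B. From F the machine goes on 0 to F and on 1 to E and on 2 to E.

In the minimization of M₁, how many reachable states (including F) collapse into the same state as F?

2

States {A,C,D} cannot be reached from the start state, so discard them.
Initial partition by acceptance: {E} | {B,F}.
Stable partition: {E} | {B,F} — 2 equivalence classes.
The equivalence class containing F is {B,F}, of size 2.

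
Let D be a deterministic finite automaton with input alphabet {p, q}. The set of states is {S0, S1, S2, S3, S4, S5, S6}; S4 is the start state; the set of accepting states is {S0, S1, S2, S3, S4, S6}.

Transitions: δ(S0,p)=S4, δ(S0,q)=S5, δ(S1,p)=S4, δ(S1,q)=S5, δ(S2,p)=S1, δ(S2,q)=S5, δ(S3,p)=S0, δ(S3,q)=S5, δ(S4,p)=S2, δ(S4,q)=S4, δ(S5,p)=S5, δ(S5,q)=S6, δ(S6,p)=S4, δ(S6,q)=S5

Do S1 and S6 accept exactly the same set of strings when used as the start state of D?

Reachable states from the start: {S1,S2,S4,S5,S6}. Unreachable: {S0,S3} — drop them.
P0 = {S1,S2,S4,S6} | {S5}.
Split {S1,S2,S4,S6} by δ(·,q) → {S1,S2,S6} and {S4}.
Split {S1,S2,S6} by δ(·,p) → {S1,S6} and {S2}.
The partition is now stable with 4 blocks: {S1,S6} | {S5} | {S4} | {S2}.
S1 and S6 lie in the same block of the stable partition, so they are equivalent — no string distinguishes them.

Yes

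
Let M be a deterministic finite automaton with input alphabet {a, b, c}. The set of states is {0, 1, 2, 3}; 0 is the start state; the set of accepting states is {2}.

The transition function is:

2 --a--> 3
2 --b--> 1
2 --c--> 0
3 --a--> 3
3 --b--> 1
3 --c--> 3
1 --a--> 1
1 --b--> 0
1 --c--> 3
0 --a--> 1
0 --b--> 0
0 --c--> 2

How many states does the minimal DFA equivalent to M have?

Every state is reachable, so we keep all 4.
Start with accepting vs non-accepting: {2} | {0,1,3}.
Split {0,1,3} by δ(·,c) → {1,3} and {0}.
On input b, block {1,3} splits into {1} and {3}.
The partition is now stable with 4 blocks: {2} | {1} | {0} | {3}.

4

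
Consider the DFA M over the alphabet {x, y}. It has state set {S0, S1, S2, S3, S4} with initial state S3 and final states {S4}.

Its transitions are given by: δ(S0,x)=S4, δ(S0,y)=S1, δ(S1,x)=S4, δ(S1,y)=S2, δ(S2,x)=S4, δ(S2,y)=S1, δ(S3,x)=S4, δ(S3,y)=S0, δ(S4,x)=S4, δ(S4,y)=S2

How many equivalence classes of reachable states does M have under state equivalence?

2

All states are reachable from the start state.
Start with accepting vs non-accepting: {S4} | {S0,S1,S2,S3}.
The partition is now stable with 2 blocks: {S4} | {S0,S1,S2,S3}.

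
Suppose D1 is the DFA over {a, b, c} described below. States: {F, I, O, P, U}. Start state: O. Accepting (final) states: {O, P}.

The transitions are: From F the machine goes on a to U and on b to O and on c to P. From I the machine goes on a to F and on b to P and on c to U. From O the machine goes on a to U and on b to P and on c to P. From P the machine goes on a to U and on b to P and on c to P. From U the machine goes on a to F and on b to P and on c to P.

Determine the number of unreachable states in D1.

No path from O leads to I; the other 4 states are all reachable.

1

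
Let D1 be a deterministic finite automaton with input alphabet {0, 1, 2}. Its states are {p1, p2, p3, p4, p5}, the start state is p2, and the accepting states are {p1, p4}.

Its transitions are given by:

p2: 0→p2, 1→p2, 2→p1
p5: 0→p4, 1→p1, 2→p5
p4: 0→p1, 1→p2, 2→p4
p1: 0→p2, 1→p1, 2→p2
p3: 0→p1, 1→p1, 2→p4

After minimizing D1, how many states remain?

2

First remove the unreachable states {p3,p4,p5}; 2 states remain.
P0 = {p1} | {p2}.
The partition is now stable with 2 blocks: {p1} | {p2}.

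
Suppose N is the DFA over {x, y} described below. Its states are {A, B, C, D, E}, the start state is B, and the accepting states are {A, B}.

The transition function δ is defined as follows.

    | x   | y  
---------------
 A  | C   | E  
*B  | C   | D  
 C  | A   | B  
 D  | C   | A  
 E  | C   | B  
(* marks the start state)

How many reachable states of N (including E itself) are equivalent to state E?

All states are reachable from the start state.
Start with accepting vs non-accepting: {A,B} | {C,D,E}.
Split {C,D,E} by δ(·,x) → {D,E} and {C}.
The partition is now stable with 3 blocks: {A,B} | {D,E} | {C}.
State E belongs to the block {D,E}, which has 2 states.

2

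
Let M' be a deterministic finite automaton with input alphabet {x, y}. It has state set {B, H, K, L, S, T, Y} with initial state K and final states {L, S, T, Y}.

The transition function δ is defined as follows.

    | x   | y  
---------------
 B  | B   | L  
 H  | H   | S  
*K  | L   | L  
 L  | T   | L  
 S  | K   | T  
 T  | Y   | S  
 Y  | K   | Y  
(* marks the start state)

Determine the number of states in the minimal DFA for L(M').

5

First remove the unreachable states {B,H}; 5 states remain.
P0 = {L,S,T,Y} | {K}.
Split {L,S,T,Y} by δ(·,x) → {L,T} and {S,Y}.
Split {L,T} by δ(·,x) → {L} and {T}.
On input y, block {S,Y} splits into {Y} and {S}.
No further refinement is possible. Final partition (5 blocks): {L} | {K} | {Y} | {T} | {S}.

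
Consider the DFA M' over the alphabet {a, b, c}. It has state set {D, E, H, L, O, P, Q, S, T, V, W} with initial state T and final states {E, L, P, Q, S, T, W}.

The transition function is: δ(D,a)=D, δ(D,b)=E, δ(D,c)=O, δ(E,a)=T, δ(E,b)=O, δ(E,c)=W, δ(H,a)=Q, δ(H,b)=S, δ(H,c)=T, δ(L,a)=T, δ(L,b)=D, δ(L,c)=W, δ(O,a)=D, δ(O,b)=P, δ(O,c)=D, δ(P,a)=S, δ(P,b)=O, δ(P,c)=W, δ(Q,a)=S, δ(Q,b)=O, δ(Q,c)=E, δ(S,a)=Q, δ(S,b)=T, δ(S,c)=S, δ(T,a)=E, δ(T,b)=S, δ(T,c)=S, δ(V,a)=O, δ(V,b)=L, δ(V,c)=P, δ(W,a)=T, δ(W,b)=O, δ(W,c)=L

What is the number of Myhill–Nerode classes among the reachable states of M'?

3

Reachable states from the start: {D,E,L,O,P,Q,S,T,W}. Unreachable: {H,V} — drop them.
Initial partition by acceptance: {E,L,P,Q,S,T,W} | {D,O}.
Split {E,L,P,Q,S,T,W} by δ(·,b) → {E,L,P,Q,W} and {S,T}.
No further refinement is possible. Final partition (3 blocks): {E,L,P,Q,W} | {D,O} | {S,T}.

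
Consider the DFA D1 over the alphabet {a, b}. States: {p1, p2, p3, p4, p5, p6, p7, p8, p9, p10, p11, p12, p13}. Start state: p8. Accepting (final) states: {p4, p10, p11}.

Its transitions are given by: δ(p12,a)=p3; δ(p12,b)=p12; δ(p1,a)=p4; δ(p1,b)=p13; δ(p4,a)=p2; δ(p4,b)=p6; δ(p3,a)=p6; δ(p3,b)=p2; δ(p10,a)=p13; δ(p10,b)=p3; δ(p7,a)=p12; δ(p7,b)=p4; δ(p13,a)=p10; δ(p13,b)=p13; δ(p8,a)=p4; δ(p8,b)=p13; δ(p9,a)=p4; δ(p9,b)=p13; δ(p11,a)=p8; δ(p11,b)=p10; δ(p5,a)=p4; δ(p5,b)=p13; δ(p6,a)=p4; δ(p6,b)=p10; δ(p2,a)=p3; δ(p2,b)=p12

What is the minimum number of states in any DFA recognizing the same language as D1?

7

Reachable states from the start: {p2,p3,p4,p6,p8,p10,p12,p13}. Unreachable: {p1,p5,p7,p9,p11} — drop them.
P0 = {p4,p10} | {p2,p3,p6,p8,p12,p13}.
Refine {p2,p3,p6,p8,p12,p13} on symbol a: members go to different blocks, giving {p2,p3,p12} and {p6,p8,p13}.
On input a, block {p4,p10} splits into {p4} and {p10}.
Split {p2,p3,p12} by δ(·,a) → {p2,p12} and {p3}.
On input a, block {p6,p8,p13} splits into {p6,p8} and {p13}.
On input b, block {p6,p8} splits into {p6} and {p8}.
Stable partition: {p4} | {p2,p12} | {p6} | {p10} | {p3} | {p13} | {p8} — 7 equivalence classes.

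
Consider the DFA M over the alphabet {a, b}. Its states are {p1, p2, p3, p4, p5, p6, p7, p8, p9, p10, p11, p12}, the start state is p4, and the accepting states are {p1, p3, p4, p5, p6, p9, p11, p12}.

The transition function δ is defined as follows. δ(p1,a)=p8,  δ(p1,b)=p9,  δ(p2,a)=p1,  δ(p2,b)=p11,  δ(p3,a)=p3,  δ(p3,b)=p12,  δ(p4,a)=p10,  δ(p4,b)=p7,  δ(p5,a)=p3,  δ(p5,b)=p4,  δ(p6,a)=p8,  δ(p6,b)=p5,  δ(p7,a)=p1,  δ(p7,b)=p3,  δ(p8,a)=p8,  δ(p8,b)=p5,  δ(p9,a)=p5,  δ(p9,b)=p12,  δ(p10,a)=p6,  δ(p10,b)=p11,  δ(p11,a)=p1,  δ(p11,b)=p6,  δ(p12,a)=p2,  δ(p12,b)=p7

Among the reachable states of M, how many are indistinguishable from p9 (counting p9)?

P0 = {p1,p3,p4,p5,p6,p9,p11,p12} | {p2,p7,p8,p10}.
Refine {p1,p3,p4,p5,p6,p9,p11,p12} on symbol a: members go to different blocks, giving {p1,p4,p6,p12} and {p3,p5,p9,p11}.
Split {p1,p4,p6,p12} by δ(·,b) → {p1,p6} and {p4,p12}.
Refine {p2,p7,p8,p10} on symbol a: members go to different blocks, giving {p2,p7,p10} and {p8}.
Refine {p3,p5,p9,p11} on symbol a: members go to different blocks, giving {p3,p5,p9} and {p11}.
On input b, block {p2,p7,p10} splits into {p2,p10} and {p7}.
Stable partition: {p1,p6} | {p2,p10} | {p3,p5,p9} | {p4,p12} | {p8} | {p11} | {p7} — 7 equivalence classes.
The equivalence class containing p9 is {p3,p5,p9}, of size 3.

3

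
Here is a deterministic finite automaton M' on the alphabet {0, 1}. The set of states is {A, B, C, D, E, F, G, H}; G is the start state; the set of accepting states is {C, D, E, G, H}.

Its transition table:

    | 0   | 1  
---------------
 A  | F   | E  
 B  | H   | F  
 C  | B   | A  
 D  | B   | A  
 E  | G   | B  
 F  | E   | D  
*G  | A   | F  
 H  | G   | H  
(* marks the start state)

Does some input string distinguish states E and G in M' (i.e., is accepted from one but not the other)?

First remove the unreachable states {C}; 7 states remain.
Initial partition by acceptance: {D,E,G,H} | {A,B,F}.
On input 0, block {D,E,G,H} splits into {D,G} and {E,H}.
On input 0, block {A,B,F} splits into {B,F} and {A}.
On input 0, block {D,G} splits into {D} and {G}.
Refine {B,F} on symbol 1: members go to different blocks, giving {B} and {F}.
On input 1, block {E,H} splits into {E} and {H}.
Stable partition: {D} | {B} | {E} | {A} | {G} | {F} | {H} — 7 equivalence classes.
E and G end up in different blocks, so they are distinguishable. For instance, the string '0' is accepted from only E.

Yes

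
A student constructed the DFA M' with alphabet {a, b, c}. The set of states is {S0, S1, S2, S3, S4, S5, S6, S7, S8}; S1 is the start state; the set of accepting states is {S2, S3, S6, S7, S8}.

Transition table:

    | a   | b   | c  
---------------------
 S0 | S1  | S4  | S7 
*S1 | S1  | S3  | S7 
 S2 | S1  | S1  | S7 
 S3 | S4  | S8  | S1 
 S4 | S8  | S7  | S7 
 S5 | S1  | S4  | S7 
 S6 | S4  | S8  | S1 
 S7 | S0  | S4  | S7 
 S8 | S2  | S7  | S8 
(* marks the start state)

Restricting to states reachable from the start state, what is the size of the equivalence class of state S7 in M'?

Reachable states from the start: {S0,S1,S2,S3,S4,S7,S8}. Unreachable: {S5,S6} — drop them.
Start with accepting vs non-accepting: {S2,S3,S7,S8} | {S0,S1,S4}.
Split {S2,S3,S7,S8} by δ(·,a) → {S2,S3,S7} and {S8}.
Refine {S2,S3,S7} on symbol b: members go to different blocks, giving {S2,S7} and {S3}.
Refine {S0,S1,S4} on symbol a: members go to different blocks, giving {S0,S1} and {S4}.
Split {S2,S7} by δ(·,b) → {S2} and {S7}.
Split {S0,S1} by δ(·,b) → {S0} and {S1}.
Stable partition: {S2} | {S0} | {S8} | {S3} | {S4} | {S7} | {S1} — 7 equivalence classes.
The equivalence class containing S7 is {S7}, of size 1.

1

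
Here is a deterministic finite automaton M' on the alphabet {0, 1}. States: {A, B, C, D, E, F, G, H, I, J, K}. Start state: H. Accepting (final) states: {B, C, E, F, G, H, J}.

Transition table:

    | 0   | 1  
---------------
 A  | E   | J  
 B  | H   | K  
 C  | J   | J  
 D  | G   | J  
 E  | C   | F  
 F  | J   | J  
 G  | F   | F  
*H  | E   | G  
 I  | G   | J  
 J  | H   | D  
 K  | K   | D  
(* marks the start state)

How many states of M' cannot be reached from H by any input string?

Starting at H and following transitions, the reachable set is {C, D, E, F, G, H, J}. That leaves A, B, I, K unreachable — 4 in total.

4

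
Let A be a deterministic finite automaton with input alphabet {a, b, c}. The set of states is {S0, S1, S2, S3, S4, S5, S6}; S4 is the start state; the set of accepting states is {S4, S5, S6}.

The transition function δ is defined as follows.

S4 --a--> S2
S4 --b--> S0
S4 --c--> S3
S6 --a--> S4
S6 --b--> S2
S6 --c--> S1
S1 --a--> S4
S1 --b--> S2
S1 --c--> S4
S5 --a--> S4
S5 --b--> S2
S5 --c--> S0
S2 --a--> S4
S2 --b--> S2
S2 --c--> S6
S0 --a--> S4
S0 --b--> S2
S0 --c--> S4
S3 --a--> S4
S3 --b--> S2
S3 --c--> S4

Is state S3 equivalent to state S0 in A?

Yes

States {S5} cannot be reached from the start state, so discard them.
Initial partition by acceptance: {S4,S6} | {S0,S1,S2,S3}.
Refine {S4,S6} on symbol a: members go to different blocks, giving {S4} and {S6}.
On input c, block {S0,S1,S2,S3} splits into {S0,S1,S3} and {S2}.
The partition is now stable with 4 blocks: {S4} | {S0,S1,S3} | {S6} | {S2}.
S3 and S0 lie in the same block of the stable partition, so they are equivalent — no string distinguishes them.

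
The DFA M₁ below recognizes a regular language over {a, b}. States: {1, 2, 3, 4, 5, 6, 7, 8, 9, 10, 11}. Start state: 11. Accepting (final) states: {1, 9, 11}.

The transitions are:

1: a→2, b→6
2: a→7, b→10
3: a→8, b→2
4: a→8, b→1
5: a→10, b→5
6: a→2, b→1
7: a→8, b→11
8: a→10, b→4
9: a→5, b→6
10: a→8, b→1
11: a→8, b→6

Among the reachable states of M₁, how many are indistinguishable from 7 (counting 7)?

First remove the unreachable states {3,5,9}; 8 states remain.
Initial partition by acceptance: {1,11} | {2,4,6,7,8,10}.
Split {2,4,6,7,8,10} by δ(·,b) → {4,6,7,10} and {2,8}.
No further refinement is possible. Final partition (3 blocks): {1,11} | {4,6,7,10} | {2,8}.
The equivalence class containing 7 is {4,6,7,10}, of size 4.

4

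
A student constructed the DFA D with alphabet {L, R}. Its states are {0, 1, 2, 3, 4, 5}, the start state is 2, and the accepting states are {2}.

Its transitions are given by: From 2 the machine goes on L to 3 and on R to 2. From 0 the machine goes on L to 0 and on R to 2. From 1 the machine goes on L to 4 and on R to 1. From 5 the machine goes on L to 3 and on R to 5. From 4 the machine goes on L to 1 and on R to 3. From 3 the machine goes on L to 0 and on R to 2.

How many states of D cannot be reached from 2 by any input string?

No path from 2 leads to 1, 4, 5; the other 3 states are all reachable.

3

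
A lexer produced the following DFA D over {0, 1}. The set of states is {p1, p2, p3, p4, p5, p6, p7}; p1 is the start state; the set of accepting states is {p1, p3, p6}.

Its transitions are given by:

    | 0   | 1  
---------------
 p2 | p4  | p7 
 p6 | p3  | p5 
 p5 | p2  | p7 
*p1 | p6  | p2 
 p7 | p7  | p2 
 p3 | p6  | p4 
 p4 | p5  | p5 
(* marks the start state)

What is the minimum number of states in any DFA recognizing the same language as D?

Every state is reachable, so we keep all 7.
Start with accepting vs non-accepting: {p1,p3,p6} | {p2,p4,p5,p7}.
Stable partition: {p1,p3,p6} | {p2,p4,p5,p7} — 2 equivalence classes.

2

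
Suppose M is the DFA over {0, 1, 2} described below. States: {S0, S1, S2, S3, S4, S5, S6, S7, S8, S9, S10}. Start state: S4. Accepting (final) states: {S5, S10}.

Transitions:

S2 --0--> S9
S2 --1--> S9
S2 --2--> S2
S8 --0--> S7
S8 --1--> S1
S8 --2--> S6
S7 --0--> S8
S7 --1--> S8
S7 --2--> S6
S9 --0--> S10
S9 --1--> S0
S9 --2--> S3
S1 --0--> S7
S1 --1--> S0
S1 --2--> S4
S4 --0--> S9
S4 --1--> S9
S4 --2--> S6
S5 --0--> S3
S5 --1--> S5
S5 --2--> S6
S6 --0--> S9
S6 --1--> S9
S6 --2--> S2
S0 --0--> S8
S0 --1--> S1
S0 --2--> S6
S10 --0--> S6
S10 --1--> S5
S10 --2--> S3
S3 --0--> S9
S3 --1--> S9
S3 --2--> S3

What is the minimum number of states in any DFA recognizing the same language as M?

4

All states are reachable from the start state.
P0 = {S5,S10} | {S0,S1,S2,S3,S4,S6,S7,S8,S9}.
Split {S0,S1,S2,S3,S4,S6,S7,S8,S9} by δ(·,0) → {S0,S1,S2,S3,S4,S6,S7,S8} and {S9}.
Split {S0,S1,S2,S3,S4,S6,S7,S8} by δ(·,0) → {S0,S1,S7,S8} and {S2,S3,S4,S6}.
No further refinement is possible. Final partition (4 blocks): {S5,S10} | {S0,S1,S7,S8} | {S9} | {S2,S3,S4,S6}.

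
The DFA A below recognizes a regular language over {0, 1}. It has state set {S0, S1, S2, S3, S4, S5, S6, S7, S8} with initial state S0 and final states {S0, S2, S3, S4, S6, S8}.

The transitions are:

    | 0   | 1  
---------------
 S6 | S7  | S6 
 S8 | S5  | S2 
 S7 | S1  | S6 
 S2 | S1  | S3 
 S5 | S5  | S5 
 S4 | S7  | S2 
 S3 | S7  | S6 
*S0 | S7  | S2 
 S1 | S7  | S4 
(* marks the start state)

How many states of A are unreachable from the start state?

No path from S0 leads to S5, S8; the other 7 states are all reachable.

2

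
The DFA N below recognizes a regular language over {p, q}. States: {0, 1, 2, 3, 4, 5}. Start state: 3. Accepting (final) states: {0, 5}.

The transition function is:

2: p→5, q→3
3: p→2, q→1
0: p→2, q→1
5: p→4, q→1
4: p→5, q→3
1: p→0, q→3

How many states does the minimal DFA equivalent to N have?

Every state is reachable, so we keep all 6.
Initial partition by acceptance: {0,5} | {1,2,3,4}.
Split {1,2,3,4} by δ(·,p) → {1,2,4} and {3}.
Stable partition: {0,5} | {1,2,4} | {3} — 3 equivalence classes.

3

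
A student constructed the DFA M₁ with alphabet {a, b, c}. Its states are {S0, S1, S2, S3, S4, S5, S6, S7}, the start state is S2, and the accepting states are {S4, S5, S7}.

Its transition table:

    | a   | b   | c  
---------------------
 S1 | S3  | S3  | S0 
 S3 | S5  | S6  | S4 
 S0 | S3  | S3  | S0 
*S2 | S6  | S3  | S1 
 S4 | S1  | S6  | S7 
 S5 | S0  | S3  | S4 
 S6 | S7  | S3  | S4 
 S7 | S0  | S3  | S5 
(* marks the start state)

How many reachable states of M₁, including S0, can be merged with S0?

3

All states are reachable from the start state.
P0 = {S4,S5,S7} | {S0,S1,S2,S3,S6}.
Split {S0,S1,S2,S3,S6} by δ(·,a) → {S0,S1,S2} and {S3,S6}.
The partition is now stable with 3 blocks: {S4,S5,S7} | {S0,S1,S2} | {S3,S6}.
The equivalence class containing S0 is {S0,S1,S2}, of size 3.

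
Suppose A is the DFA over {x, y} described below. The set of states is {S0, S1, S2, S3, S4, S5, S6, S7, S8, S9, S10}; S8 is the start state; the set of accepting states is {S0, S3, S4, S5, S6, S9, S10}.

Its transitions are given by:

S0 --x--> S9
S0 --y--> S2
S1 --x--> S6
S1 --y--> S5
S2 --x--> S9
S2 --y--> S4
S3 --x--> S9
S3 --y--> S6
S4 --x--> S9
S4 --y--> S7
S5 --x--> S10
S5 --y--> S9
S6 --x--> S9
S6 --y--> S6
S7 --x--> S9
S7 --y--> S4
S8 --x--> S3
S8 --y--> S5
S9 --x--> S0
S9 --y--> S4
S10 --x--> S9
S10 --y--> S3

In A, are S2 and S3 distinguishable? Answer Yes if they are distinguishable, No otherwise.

Yes

Reachable states from the start: {S0,S2,S3,S4,S5,S6,S7,S8,S9,S10}. Unreachable: {S1} — drop them.
P0 = {S0,S3,S4,S5,S6,S9,S10} | {S2,S7,S8}.
Refine {S0,S3,S4,S5,S6,S9,S10} on symbol y: members go to different blocks, giving {S3,S5,S6,S9,S10} and {S0,S4}.
Split {S3,S5,S6,S9,S10} by δ(·,x) → {S3,S5,S6,S10} and {S9}.
On input x, block {S3,S5,S6,S10} splits into {S3,S6,S10} and {S5}.
Split {S2,S7,S8} by δ(·,x) → {S2,S7} and {S8}.
The partition is now stable with 6 blocks: {S3,S6,S10} | {S2,S7} | {S0,S4} | {S9} | {S5} | {S8}.
S2 and S3 end up in different blocks, so they are distinguishable. For instance, the string 'ε' is accepted from only S3.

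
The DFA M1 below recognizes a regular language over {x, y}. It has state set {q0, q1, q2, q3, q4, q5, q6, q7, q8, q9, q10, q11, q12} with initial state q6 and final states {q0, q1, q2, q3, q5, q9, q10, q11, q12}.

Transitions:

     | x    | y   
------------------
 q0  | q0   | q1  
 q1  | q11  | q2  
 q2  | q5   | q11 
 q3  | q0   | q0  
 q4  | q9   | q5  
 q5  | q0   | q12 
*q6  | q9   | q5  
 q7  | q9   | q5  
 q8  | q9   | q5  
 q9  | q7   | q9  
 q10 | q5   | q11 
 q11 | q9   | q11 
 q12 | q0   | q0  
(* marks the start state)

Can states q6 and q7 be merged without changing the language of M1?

First remove the unreachable states {q3,q4,q8,q10}; 9 states remain.
Start with accepting vs non-accepting: {q0,q1,q2,q5,q9,q11,q12} | {q6,q7}.
Split {q0,q1,q2,q5,q9,q11,q12} by δ(·,x) → {q0,q1,q2,q5,q11,q12} and {q9}.
Split {q0,q1,q2,q5,q11,q12} by δ(·,x) → {q0,q1,q2,q5,q12} and {q11}.
On input x, block {q0,q1,q2,q5,q12} splits into {q0,q2,q5,q12} and {q1}.
On input y, block {q0,q2,q5,q12} splits into {q5,q12} and {q0} and {q2}.
Split {q5,q12} by δ(·,y) → {q5} and {q12}.
No further refinement is possible. Final partition (8 blocks): {q5} | {q6,q7} | {q9} | {q11} | {q1} | {q0} | {q2} | {q12}.
q6 and q7 lie in the same block of the stable partition, so they are equivalent — no string distinguishes them.

Yes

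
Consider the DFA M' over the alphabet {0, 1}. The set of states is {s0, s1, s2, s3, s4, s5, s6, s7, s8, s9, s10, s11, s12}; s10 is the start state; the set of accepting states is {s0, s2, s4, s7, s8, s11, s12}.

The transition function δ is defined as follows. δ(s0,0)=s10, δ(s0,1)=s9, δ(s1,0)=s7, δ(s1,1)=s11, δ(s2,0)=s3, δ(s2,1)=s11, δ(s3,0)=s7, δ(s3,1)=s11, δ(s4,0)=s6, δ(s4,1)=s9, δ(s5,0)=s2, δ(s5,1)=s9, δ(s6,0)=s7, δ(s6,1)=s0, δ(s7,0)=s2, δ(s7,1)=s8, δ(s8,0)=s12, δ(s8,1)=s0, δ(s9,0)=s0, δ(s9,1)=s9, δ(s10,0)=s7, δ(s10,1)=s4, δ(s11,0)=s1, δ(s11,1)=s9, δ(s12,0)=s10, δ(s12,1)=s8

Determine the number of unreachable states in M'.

Starting at s10 and following transitions, the reachable set is {s0, s1, s2, s3, s4, s6, s7, s8, s9, s10, s11, s12}. That leaves s5 unreachable — 1 in total.

1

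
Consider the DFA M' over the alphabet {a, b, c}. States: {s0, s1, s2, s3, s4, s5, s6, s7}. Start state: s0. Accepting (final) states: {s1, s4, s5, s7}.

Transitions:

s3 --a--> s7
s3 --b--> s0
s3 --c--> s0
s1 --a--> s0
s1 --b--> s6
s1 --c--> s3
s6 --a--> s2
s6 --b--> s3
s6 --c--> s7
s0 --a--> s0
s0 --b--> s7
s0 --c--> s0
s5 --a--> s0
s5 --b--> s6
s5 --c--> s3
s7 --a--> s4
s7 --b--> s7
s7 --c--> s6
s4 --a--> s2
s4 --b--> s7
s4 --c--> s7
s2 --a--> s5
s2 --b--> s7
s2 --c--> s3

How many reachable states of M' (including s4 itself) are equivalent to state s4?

First remove the unreachable states {s1}; 7 states remain.
Initial partition by acceptance: {s4,s5,s7} | {s0,s2,s3,s6}.
Split {s4,s5,s7} by δ(·,a) → {s4,s5} and {s7}.
Split {s4,s5} by δ(·,b) → {s4} and {s5}.
On input a, block {s0,s2,s3,s6} splits into {s0,s6} and {s2} and {s3}.
Split {s0,s6} by δ(·,a) → {s0} and {s6}.
No further refinement is possible. Final partition (7 blocks): {s4} | {s0} | {s7} | {s5} | {s2} | {s3} | {s6}.
State s4 belongs to the block {s4}, which has 1 states.

1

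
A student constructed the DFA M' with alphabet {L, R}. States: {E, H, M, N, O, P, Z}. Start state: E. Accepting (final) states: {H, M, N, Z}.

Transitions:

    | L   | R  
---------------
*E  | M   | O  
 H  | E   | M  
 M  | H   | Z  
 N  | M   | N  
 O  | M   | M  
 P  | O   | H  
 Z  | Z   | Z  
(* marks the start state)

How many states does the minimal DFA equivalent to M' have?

5

Reachable states from the start: {E,H,M,O,Z}. Unreachable: {N,P} — drop them.
Start with accepting vs non-accepting: {H,M,Z} | {E,O}.
Refine {H,M,Z} on symbol L: members go to different blocks, giving {M,Z} and {H}.
Split {M,Z} by δ(·,L) → {Z} and {M}.
On input R, block {E,O} splits into {O} and {E}.
No further refinement is possible. Final partition (5 blocks): {Z} | {O} | {H} | {M} | {E}.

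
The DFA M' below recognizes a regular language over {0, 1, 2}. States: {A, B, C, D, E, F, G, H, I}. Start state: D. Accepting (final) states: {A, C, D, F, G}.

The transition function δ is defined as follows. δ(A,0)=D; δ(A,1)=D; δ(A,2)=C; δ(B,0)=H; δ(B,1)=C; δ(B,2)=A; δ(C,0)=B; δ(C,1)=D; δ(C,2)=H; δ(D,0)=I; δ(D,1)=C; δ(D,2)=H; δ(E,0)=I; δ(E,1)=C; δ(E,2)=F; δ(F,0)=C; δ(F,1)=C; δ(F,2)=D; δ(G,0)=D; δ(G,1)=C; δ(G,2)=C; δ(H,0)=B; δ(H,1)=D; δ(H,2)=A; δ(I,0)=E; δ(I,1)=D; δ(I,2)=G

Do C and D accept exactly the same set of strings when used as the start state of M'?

Every state is reachable, so we keep all 9.
Start with accepting vs non-accepting: {A,C,D,F,G} | {B,E,H,I}.
Refine {A,C,D,F,G} on symbol 0: members go to different blocks, giving {A,F,G} and {C,D}.
The partition is now stable with 3 blocks: {A,F,G} | {B,E,H,I} | {C,D}.
C and D lie in the same block of the stable partition, so they are equivalent — no string distinguishes them.

Yes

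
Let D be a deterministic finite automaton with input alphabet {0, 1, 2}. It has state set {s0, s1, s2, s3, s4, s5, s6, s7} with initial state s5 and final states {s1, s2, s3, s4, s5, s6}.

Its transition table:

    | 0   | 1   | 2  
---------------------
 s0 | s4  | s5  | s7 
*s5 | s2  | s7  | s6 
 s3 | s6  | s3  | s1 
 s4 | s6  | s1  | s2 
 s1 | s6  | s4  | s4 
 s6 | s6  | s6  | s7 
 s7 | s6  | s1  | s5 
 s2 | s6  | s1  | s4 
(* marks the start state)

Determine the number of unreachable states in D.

BFS from s5 reaches {s1, s2, s4, s5, s6, s7}; the 2 state(s) s0, s3 are never visited.

2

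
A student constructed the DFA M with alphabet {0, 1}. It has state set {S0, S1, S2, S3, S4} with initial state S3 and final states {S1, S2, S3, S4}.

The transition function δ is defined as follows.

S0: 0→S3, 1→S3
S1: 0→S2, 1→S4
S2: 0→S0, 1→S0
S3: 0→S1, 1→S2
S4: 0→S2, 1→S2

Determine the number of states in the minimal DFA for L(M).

5

Start with accepting vs non-accepting: {S1,S2,S3,S4} | {S0}.
Split {S1,S2,S3,S4} by δ(·,0) → {S1,S3,S4} and {S2}.
Refine {S1,S3,S4} on symbol 0: members go to different blocks, giving {S1,S4} and {S3}.
On input 1, block {S1,S4} splits into {S1} and {S4}.
Stable partition: {S1} | {S0} | {S2} | {S3} | {S4} — 5 equivalence classes.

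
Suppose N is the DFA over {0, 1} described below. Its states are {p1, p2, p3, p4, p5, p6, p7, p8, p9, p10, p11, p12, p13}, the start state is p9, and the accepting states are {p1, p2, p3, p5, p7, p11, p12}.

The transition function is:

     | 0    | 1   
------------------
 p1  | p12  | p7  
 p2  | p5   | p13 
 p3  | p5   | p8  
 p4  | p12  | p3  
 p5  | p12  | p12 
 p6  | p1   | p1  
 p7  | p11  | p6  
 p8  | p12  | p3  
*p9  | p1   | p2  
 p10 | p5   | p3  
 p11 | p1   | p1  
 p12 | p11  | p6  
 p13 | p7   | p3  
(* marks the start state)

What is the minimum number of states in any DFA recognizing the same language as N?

7

First remove the unreachable states {p4,p10}; 11 states remain.
Initial partition by acceptance: {p1,p2,p3,p5,p7,p11,p12} | {p6,p8,p9,p13}.
On input 1, block {p1,p2,p3,p5,p7,p11,p12} splits into {p2,p3,p7,p12} and {p1,p5,p11}.
Split {p6,p8,p9,p13} by δ(·,0) → {p6,p9} and {p8,p13}.
Split {p2,p3,p7,p12} by δ(·,1) → {p2,p3} and {p7,p12}.
Refine {p6,p9} on symbol 1: members go to different blocks, giving {p6} and {p9}.
Refine {p1,p5,p11} on symbol 0: members go to different blocks, giving {p1,p5} and {p11}.
The partition is now stable with 7 blocks: {p2,p3} | {p6} | {p1,p5} | {p8,p13} | {p7,p12} | {p9} | {p11}.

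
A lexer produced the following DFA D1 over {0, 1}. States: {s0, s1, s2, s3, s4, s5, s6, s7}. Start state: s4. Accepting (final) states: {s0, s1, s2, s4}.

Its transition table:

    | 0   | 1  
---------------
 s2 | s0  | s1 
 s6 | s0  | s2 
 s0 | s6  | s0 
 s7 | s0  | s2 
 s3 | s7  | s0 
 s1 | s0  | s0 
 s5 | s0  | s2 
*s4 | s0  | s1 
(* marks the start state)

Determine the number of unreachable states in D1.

BFS from s4 reaches {s0, s1, s2, s4, s6}; the 3 state(s) s3, s5, s7 are never visited.

3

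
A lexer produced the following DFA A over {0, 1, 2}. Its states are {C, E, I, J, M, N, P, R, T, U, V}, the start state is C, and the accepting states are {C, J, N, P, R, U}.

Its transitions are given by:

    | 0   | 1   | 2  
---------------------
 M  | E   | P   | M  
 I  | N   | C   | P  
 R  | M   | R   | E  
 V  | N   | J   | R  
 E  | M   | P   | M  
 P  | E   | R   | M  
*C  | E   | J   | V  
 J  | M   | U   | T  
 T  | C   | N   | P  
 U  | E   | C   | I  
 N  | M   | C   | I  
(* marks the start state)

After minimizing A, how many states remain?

Start with accepting vs non-accepting: {C,J,N,P,R,U} | {E,I,M,T,V}.
On input 0, block {E,I,M,T,V} splits into {I,T,V} and {E,M}.
Split {C,J,N,P,R,U} by δ(·,2) → {C,J,N,U} and {P,R}.
Stable partition: {C,J,N,U} | {I,T,V} | {E,M} | {P,R} — 4 equivalence classes.

4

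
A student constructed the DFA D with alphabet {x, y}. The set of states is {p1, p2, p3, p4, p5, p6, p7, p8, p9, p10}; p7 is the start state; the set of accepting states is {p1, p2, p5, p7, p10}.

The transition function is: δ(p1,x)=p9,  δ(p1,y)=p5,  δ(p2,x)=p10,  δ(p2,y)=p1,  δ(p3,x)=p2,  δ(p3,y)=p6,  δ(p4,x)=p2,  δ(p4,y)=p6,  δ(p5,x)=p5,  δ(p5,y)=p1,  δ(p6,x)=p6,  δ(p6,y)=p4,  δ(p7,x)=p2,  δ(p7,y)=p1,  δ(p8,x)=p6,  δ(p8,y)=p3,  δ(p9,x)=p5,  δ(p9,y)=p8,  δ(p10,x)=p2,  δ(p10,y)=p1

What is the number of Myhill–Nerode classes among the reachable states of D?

All states are reachable from the start state.
Initial partition by acceptance: {p1,p2,p5,p7,p10} | {p3,p4,p6,p8,p9}.
Split {p1,p2,p5,p7,p10} by δ(·,x) → {p2,p5,p7,p10} and {p1}.
On input x, block {p3,p4,p6,p8,p9} splits into {p3,p4,p9} and {p6,p8}.
No further refinement is possible. Final partition (4 blocks): {p2,p5,p7,p10} | {p3,p4,p9} | {p1} | {p6,p8}.

4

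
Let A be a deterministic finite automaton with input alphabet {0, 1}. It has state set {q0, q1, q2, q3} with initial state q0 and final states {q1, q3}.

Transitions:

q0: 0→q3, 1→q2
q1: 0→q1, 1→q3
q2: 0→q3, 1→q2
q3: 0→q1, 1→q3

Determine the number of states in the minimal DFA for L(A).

Every state is reachable, so we keep all 4.
Initial partition by acceptance: {q1,q3} | {q0,q2}.
Stable partition: {q1,q3} | {q0,q2} — 2 equivalence classes.

2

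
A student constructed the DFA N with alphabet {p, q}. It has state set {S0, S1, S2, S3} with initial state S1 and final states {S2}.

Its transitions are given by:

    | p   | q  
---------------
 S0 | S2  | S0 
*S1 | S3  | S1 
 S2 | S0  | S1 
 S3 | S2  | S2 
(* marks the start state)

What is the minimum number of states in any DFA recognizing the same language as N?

4

All states are reachable from the start state.
P0 = {S2} | {S0,S1,S3}.
On input p, block {S0,S1,S3} splits into {S0,S3} and {S1}.
Split {S0,S3} by δ(·,q) → {S0} and {S3}.
Stable partition: {S2} | {S0} | {S1} | {S3} — 4 equivalence classes.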